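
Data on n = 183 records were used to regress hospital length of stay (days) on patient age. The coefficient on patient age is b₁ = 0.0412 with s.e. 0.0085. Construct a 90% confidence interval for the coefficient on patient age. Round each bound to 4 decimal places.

(0.0271, 0.0553)

df = n − 2 = 183 − 2 = 181.
t* = t_{0.05, 181} = 1.653316.
Margin = t* × SE = 1.653316 × 0.0085 = 0.014053.
CI: 0.0412 ± 0.014053 → (0.0271, 0.0553).
With 90% confidence, each one-unit increase in patient age is associated with a change of between 0.0271 and 0.0553 days in hospital length of stay.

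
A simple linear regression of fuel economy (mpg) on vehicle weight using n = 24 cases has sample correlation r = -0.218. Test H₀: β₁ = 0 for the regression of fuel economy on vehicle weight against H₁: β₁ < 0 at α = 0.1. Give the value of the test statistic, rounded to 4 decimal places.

t = r·√(n − 2)/√(1 − r²) = -0.218·√22/√0.952476 = -1.0477.
df = n − 2 = 22.
One-sided p ≈ 0.1531, which is ≥ 0.1, so fail to reject H₀.
The data do not give significant evidence of a linear association between vehicle weight and fuel economy.

t = -1.0477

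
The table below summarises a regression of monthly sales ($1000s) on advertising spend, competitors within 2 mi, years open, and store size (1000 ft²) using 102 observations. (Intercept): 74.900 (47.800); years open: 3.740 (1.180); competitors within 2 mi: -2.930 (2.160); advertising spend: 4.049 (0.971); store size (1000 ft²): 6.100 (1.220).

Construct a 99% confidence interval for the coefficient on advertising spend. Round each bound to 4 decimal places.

Read off: b = 4.049, SE = 0.971 for advertising spend.
df = n − k − 1 = 102 − 4 − 1 = 97.
t* = t_{0.005, 97} = 2.627468.
Margin = t* × SE = 2.627468 × 0.971 = 2.551271.
CI: 4.049 ± 2.551271 → (1.4977, 6.6003).

(1.4977, 6.6003)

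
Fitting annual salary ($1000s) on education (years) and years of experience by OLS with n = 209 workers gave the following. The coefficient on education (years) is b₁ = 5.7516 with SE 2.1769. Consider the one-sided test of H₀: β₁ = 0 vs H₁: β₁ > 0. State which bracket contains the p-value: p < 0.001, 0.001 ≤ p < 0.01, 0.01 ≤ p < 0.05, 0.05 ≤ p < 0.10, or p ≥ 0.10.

t = 5.7516 / 2.1769 = 2.642.
df = n − k − 1 = 209 − 2 − 1 = 206.
One-sided p = P(T_{206} > t) ≈ 0.0044.
So 0.001 ≤ p < 0.01.

0.001 ≤ p < 0.01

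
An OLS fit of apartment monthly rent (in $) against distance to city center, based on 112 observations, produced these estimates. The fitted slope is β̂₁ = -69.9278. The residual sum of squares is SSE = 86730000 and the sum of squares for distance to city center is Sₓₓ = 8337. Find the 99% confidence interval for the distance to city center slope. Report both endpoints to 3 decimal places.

MSE = SSE/(n − 2) = 86730000/110 = 788455.
SE(β̂₁) = √(MSE/Sₓₓ) = √(788455/8337) = 9.72486.
df = n − 2 = 110.
t* = t_{0.005, 110} = 2.621265.
Margin = t* × SE = 2.621265 × 9.72486 = 25.49143.
CI: -69.9278 ± 25.49143 → (-95.419, -44.436).
With 99% confidence, each one-unit increase in distance to city center is associated with a change of between -95.419 and -44.436 $ in apartment monthly rent.

(-95.419, -44.436)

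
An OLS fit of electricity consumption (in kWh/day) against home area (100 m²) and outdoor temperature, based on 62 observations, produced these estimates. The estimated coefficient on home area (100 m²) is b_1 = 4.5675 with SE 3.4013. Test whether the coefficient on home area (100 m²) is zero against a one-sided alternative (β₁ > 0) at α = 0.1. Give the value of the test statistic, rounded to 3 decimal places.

H₀: β₁ = 0 vs H₁: β₁ > 0.
t = (b_1 − β₁⁰)/SE = 4.5675 / 3.4013 = 1.343.
df = n − k − 1 = 62 − 2 − 1 = 59.
One-sided p ≈ 0.0922, which is < 0.1, so reject H₀.
There is evidence that the true slope on home area (100 m²) is positive, holding the other predictors fixed.

t = 1.343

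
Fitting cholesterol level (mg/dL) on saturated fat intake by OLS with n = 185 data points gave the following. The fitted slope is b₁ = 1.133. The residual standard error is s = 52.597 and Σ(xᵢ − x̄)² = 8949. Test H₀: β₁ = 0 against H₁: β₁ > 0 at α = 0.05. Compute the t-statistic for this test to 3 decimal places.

t = 2.038

SE(b₁) = s/√Sₓₓ = 52.597/√8949 = 0.555999.
t = 1.133 / 0.555999 = 2.038.
df = n − 2 = 183.
One-sided p ≈ 0.0215, which is < 0.05, so reject H₀.
There is evidence that the true slope on saturated fat intake is positive.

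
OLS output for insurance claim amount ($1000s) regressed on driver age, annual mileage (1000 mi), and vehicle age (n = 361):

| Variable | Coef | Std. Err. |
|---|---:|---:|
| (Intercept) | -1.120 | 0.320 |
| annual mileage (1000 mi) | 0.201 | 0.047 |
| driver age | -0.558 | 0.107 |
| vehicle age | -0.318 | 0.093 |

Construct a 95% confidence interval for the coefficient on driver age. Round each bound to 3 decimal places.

Read off: b = -0.558, SE = 0.107 for driver age.
df = n − k − 1 = 361 − 3 − 1 = 357.
t* = t_{0.025, 357} = 1.966631.
Margin = t* × SE = 1.966631 × 0.107 = 0.21043.
CI: -0.558 ± 0.21043 → (-0.768, -0.348).

(-0.768, -0.348)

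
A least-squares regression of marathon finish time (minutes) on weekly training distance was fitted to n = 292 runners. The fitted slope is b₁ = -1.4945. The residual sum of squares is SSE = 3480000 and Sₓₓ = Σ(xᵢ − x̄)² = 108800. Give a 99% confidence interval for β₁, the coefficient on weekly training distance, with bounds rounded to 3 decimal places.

(-2.356, -0.633)

MSE = SSE/(n − 2) = 3480000/290 = 12000.
SE(b₁) = √(MSE/Sₓₓ) = √(12000/108800) = 0.332106.
df = n − 2 = 290.
t* = t_{0.005, 290} = 2.592888.
Margin = t* × SE = 2.592888 × 0.332106 = 0.86111.
CI: -1.4945 ± 0.86111 → (-2.356, -0.633).
With 99% confidence, each one-unit increase in weekly training distance is associated with a change of between -2.356 and -0.633 minutes in marathon finish time.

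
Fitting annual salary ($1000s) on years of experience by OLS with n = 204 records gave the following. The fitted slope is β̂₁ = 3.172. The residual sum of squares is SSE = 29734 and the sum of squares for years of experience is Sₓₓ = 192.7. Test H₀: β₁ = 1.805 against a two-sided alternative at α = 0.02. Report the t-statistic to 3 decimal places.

t = 1.564

MSE = SSE/(n − 2) = 29734/202 = 147.198.
SE(β̂₁) = √(MSE/Sₓₓ) = √(147.198/192.7) = 0.873997.
t = (3.172 − 1.805) / 0.873997 = 1.564.
df = n − 2 = 202.
Two-sided p ≈ 0.1194, which is ≥ 0.02, so fail to reject H₀.
The data are consistent with a true slope of 1.805 $1000s per unit of years of experience.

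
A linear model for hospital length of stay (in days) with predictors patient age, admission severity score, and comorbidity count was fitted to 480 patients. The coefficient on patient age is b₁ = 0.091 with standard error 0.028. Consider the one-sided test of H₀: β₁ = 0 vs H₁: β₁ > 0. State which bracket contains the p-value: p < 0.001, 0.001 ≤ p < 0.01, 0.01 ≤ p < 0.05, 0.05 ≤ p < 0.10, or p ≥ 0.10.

p < 0.001

t = 0.091 / 0.028 = 3.250.
df = n − k − 1 = 480 − 3 − 1 = 476.
One-sided p = P(T_{476} > t) ≈ 0.0006.
So p < 0.001.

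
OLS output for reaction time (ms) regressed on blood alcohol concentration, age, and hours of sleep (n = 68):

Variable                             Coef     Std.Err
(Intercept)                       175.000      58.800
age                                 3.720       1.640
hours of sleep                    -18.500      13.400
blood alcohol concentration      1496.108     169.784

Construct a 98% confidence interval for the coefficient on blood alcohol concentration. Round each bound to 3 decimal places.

Read off: b = 1496.108, SE = 169.784 for blood alcohol concentration.
df = n − k − 1 = 68 − 3 − 1 = 64.
t* = t_{0.01, 64} = 2.386037.
Margin = t* × SE = 2.386037 × 169.784 = 405.11091.
CI: 1496.108 ± 405.11091 → (1090.997, 1901.219).

(1090.997, 1901.219)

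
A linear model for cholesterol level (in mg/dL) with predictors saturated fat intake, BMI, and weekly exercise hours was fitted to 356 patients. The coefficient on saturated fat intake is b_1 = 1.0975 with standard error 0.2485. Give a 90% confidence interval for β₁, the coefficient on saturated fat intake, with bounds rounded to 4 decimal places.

(0.6877, 1.5073)

df = n − k − 1 = 356 − 3 − 1 = 352.
t* = t_{0.05, 352} = 1.649194.
Margin = t* × SE = 1.649194 × 0.2485 = 0.409825.
CI: 1.0975 ± 0.409825 → (0.6877, 1.5073).
With 90% confidence, each one-unit increase in saturated fat intake is associated with a change of between 0.6877 and 1.5073 mg/dL in cholesterol level, holding the other predictors fixed.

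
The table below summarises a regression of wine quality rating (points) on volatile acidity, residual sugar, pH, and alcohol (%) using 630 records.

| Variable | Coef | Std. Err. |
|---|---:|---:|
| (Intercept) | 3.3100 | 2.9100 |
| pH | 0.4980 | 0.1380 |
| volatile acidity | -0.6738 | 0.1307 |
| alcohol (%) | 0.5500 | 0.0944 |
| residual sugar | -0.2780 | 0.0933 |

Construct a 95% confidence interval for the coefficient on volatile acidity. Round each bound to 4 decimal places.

Read off: b = -0.6738, SE = 0.1307 for volatile acidity.
df = n − k − 1 = 630 − 4 − 1 = 625.
t* = t_{0.025, 625} = 1.963767.
Margin = t* × SE = 1.963767 × 0.1307 = 0.256664.
CI: -0.6738 ± 0.256664 → (-0.9305, -0.4171).

(-0.9305, -0.4171)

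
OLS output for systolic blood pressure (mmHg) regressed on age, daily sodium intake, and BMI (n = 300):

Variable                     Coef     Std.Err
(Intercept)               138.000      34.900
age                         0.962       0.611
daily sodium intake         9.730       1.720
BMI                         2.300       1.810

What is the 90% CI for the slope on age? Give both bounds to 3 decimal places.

(-0.046, 1.970)

Read off: b = 0.962, SE = 0.611 for age.
df = n − k − 1 = 300 − 3 − 1 = 296.
t* = t_{0.05, 296} = 1.650018.
Margin = t* × SE = 1.650018 × 0.611 = 1.00816.
CI: 0.962 ± 1.00816 → (-0.046, 1.970).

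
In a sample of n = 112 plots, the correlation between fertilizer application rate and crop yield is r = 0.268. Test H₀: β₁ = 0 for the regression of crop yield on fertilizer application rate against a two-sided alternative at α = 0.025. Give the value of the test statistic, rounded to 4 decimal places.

t = r·√(n − 2)/√(1 − r²) = 0.268·√110/√0.928176 = 2.9175.
df = n − 2 = 110.
Two-sided p ≈ 0.0043, which is < 0.025, so reject H₀.
There is evidence of a linear association between fertilizer application rate and crop yield.

t = 2.9175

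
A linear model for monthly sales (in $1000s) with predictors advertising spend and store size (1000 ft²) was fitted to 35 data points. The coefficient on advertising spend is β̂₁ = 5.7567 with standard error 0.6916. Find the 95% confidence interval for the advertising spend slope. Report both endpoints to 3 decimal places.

df = n − k − 1 = 35 − 2 − 1 = 32.
t* = t_{0.025, 32} = 2.036933.
Margin = t* × SE = 2.036933 × 0.6916 = 1.40874.
CI: 5.7567 ± 1.40874 → (4.348, 7.165).
With 95% confidence, each one-unit increase in advertising spend is associated with a change of between 4.348 and 7.165 $1000s in monthly sales, holding the other predictors fixed.

(4.348, 7.165)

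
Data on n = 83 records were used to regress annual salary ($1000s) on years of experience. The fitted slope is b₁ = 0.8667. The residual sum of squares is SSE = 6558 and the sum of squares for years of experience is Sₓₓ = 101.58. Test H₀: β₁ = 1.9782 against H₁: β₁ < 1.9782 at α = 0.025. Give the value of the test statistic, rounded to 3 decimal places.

MSE = SSE/(n − 2) = 6558/81 = 80.963.
SE(b₁) = √(MSE/Sₓₓ) = √(80.963/101.58) = 0.892769.
t = (0.8667 − 1.9782) / 0.892769 = -1.245.
df = n − 2 = 81.
One-sided p ≈ 0.1084, which is ≥ 0.025, so fail to reject H₀.
The data do not give significant evidence that the true slope on years of experience is below 1.9782 $1000s per unit.

t = -1.245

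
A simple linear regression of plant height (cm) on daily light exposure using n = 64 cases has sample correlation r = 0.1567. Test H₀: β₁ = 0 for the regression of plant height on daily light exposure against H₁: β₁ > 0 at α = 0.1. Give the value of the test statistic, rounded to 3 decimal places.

t = 1.249

t = r·√(n − 2)/√(1 − r²) = 0.1567·√62/√0.975445 = 1.249.
df = n − 2 = 62.
One-sided p ≈ 0.1081, which is ≥ 0.1, so fail to reject H₀.
The data do not give significant evidence of a linear association between daily light exposure and plant height.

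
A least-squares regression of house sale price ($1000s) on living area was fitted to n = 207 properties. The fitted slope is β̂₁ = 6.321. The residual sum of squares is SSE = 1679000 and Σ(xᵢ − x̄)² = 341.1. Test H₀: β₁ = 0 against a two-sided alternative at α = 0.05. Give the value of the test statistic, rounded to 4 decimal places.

t = 1.2900

MSE = SSE/(n − 2) = 1679000/205 = 8190.24.
SE(β̂₁) = √(MSE/Sₓₓ) = √(8190.24/341.1) = 4.90013.
t = 6.321 / 4.90013 = 1.2900.
df = n − 2 = 205.
Two-sided p ≈ 0.1985, which is ≥ 0.05, so fail to reject H₀.
The data do not give significant evidence of an association between living area and house sale price.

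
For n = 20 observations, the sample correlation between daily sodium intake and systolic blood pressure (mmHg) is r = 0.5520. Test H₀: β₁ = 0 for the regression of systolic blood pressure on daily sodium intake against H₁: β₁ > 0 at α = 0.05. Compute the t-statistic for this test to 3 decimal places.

t = 2.809

t = r·√(n − 2)/√(1 − r²) = 0.5520·√18/√0.695296 = 2.809.
df = n − 2 = 18.
One-sided p ≈ 0.0058, which is < 0.05, so reject H₀.
There is evidence of a linear association between daily sodium intake and systolic blood pressure.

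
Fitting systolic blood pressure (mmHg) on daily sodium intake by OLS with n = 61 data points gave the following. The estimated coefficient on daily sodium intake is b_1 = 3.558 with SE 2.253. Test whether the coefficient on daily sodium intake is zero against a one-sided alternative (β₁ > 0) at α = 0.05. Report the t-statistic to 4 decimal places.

t = 1.5792

H₀: β₁ = 0 vs H₁: β₁ > 0.
t = (b_1 − β₁⁰)/SE = 3.558 / 2.253 = 1.5792.
df = n − 2 = 61 − 2 = 59.
One-sided p ≈ 0.0598, which is ≥ 0.05, so fail to reject H₀.
The data do not give significant evidence that the true slope on daily sodium intake is positive.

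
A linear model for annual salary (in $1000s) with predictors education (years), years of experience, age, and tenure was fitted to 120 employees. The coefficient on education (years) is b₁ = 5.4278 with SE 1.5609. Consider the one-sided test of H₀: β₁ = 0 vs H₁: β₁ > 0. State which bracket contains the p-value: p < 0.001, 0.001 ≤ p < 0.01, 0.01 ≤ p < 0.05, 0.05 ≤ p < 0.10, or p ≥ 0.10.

p < 0.001

t = 5.4278 / 1.5609 = 3.477.
df = n − k − 1 = 120 − 4 − 1 = 115.
One-sided p = P(T_{115} > t) ≈ 0.0004.
So p < 0.001.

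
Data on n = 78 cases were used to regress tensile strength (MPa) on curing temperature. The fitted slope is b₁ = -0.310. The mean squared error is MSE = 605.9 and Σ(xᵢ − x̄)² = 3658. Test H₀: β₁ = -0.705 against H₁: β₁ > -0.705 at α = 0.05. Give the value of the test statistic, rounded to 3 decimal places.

SE(b₁) = √(MSE/Sₓₓ) = √(605.9/3658) = 0.406985.
t = (-0.310 − (-0.705)) / 0.406985 = 0.971.
df = n − 2 = 76.
One-sided p ≈ 0.1674, which is ≥ 0.05, so fail to reject H₀.
The data do not give significant evidence that the true slope on curing temperature exceeds -0.705 MPa per unit.

t = 0.971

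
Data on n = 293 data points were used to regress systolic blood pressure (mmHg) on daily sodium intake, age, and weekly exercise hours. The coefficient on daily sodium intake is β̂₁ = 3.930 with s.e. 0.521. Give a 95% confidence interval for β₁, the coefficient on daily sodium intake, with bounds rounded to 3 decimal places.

(2.905, 4.955)

df = n − k − 1 = 293 − 3 − 1 = 289.
t* = t_{0.025, 289} = 1.968206.
Margin = t* × SE = 1.968206 × 0.521 = 1.02544.
CI: 3.930 ± 1.02544 → (2.905, 4.955).
With 95% confidence, each one-unit increase in daily sodium intake is associated with a change of between 2.905 and 4.955 mmHg in systolic blood pressure, holding the other predictors fixed.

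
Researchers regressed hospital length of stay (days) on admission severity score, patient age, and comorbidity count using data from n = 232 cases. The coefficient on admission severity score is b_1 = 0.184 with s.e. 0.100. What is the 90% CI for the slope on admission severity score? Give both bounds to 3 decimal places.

(0.019, 0.349)

df = n − k − 1 = 232 − 3 − 1 = 228.
t* = t_{0.05, 228} = 1.651564.
Margin = t* × SE = 1.651564 × 0.100 = 0.16516.
CI: 0.184 ± 0.16516 → (0.019, 0.349).
With 90% confidence, each one-unit increase in admission severity score is associated with a change of between 0.019 and 0.349 days in hospital length of stay, holding the other predictors fixed.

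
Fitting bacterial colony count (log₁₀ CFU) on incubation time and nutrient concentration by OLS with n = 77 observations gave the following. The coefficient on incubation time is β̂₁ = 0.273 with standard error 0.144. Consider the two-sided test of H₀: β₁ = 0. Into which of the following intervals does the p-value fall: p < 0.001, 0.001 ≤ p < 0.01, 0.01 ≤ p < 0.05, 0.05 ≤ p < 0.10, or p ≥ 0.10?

t = 0.273 / 0.144 = 1.896.
df = n − k − 1 = 77 − 2 − 1 = 74.
Two-sided p = 2·P(T_{74} > |t|) ≈ 0.0619.
So 0.05 ≤ p < 0.10.

0.05 ≤ p < 0.10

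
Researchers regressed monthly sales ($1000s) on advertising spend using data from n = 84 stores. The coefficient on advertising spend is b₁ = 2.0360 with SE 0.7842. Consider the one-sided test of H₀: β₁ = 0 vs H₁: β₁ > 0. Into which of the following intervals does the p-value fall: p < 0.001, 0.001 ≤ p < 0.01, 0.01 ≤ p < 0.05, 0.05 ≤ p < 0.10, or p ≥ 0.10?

t = 2.0360 / 0.7842 = 2.596.
df = n − 2 = 84 − 2 = 82.
One-sided p = P(T_{82} > t) ≈ 0.0056.
So 0.001 ≤ p < 0.01.

0.001 ≤ p < 0.01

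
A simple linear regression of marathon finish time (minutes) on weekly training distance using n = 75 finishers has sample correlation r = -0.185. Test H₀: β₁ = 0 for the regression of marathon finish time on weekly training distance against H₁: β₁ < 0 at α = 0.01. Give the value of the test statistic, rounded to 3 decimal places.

t = r·√(n − 2)/√(1 − r²) = -0.185·√73/√0.965775 = -1.608.
df = n − 2 = 73.
One-sided p ≈ 0.0560, which is ≥ 0.01, so fail to reject H₀.
The data do not give significant evidence of a linear association between weekly training distance and marathon finish time.

t = -1.608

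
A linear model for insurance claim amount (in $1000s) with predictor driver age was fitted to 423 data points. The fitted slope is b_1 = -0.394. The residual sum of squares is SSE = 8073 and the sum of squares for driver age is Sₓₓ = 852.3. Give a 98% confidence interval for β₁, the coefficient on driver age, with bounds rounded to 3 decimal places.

(-0.744, -0.044)

MSE = SSE/(n − 2) = 8073/421 = 19.1758.
SE(b_1) = √(MSE/Sₓₓ) = √(19.1758/852.3) = 0.149996.
df = n − 2 = 421.
t* = t_{0.01, 421} = 2.335238.
Margin = t* × SE = 2.335238 × 0.149996 = 0.35028.
CI: -0.394 ± 0.35028 → (-0.744, -0.044).
With 98% confidence, each one-unit increase in driver age is associated with a change of between -0.744 and -0.044 $1000s in insurance claim amount.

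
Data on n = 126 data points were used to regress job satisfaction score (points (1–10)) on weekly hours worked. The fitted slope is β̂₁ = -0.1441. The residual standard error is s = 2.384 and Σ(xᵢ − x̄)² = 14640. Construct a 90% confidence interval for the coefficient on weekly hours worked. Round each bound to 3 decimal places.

(-0.177, -0.111)

SE(β̂₁) = s/√Sₓₓ = 2.384/√14640 = 0.0197032.
df = n − 2 = 124.
t* = t_{0.05, 124} = 1.657235.
Margin = t* × SE = 1.657235 × 0.0197032 = 0.03265.
CI: -0.1441 ± 0.03265 → (-0.177, -0.111).
With 90% confidence, each one-unit increase in weekly hours worked is associated with a change of between -0.177 and -0.111 points (1–10) in job satisfaction score.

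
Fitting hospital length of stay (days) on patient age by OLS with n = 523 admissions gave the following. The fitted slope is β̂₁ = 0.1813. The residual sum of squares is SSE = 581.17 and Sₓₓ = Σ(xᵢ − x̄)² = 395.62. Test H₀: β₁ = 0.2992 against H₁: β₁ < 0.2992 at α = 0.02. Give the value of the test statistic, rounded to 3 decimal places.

t = -2.220

MSE = SSE/(n − 2) = 581.17/521 = 1.11549.
SE(β̂₁) = √(MSE/Sₓₓ) = √(1.11549/395.62) = 0.0530999.
t = (0.1813 − 0.2992) / 0.0530999 = -2.220.
df = n − 2 = 521.
One-sided p ≈ 0.0134, which is < 0.02, so reject H₀.
There is evidence that the true slope on patient age is below 0.2992 days per unit.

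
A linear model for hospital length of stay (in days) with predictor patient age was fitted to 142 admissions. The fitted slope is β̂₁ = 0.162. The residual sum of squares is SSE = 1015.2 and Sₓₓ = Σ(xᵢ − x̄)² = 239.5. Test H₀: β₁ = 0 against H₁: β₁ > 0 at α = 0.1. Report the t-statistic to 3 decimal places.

t = 0.931

MSE = SSE/(n − 2) = 1015.2/140 = 7.25143.
SE(β̂₁) = √(MSE/Sₓₓ) = √(7.25143/239.5) = 0.174004.
t = 0.162 / 0.174004 = 0.931.
df = n − 2 = 140.
One-sided p ≈ 0.1767, which is ≥ 0.1, so fail to reject H₀.
The data do not give significant evidence that the true slope on patient age is positive.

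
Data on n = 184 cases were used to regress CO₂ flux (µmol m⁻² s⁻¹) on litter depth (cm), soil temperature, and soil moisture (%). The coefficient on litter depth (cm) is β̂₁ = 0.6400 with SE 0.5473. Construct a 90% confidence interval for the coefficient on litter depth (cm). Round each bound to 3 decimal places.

(-0.265, 1.545)

df = n − k − 1 = 184 − 3 − 1 = 180.
t* = t_{0.05, 180} = 1.653363.
Margin = t* × SE = 1.653363 × 0.5473 = 0.90489.
CI: 0.6400 ± 0.90489 → (-0.265, 1.545).
With 90% confidence, each one-unit increase in litter depth (cm) is associated with a change of between -0.265 and 1.545 µmol m⁻² s⁻¹ in CO₂ flux, holding the other predictors fixed.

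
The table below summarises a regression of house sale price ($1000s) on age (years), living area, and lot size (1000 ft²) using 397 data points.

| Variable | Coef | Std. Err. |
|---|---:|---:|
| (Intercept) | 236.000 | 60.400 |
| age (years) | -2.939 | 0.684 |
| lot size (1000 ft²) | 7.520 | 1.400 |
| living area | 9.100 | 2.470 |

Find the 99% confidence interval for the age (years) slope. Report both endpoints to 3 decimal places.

(-4.709, -1.169)

Read off: b = -2.939, SE = 0.684 for age (years).
df = n − k − 1 = 397 − 3 − 1 = 393.
t* = t_{0.005, 393} = 2.588397.
Margin = t* × SE = 2.588397 × 0.684 = 1.77046.
CI: -2.939 ± 1.77046 → (-4.709, -1.169).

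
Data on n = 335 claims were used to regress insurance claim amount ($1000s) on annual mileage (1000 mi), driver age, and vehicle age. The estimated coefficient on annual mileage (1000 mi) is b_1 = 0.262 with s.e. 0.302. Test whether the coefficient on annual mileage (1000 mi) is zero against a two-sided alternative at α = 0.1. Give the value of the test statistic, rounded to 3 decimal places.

H₀: β₁ = 0 vs H₁: β₁ ≠ 0.
t = (b_1 − β₁⁰)/SE = 0.262 / 0.302 = 0.868.
df = n − k − 1 = 335 − 3 − 1 = 331.
Two-sided p ≈ 0.3863, which is ≥ 0.1, so fail to reject H₀.
The data do not give significant evidence of an association between annual mileage (1000 mi) and insurance claim amount, after adjusting for the other predictors.

t = 0.868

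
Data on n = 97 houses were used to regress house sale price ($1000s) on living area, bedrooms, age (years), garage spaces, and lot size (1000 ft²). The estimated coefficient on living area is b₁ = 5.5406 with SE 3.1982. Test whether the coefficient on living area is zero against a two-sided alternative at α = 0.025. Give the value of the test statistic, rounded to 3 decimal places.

t = 1.732

H₀: β₁ = 0 vs H₁: β₁ ≠ 0.
t = (b₁ − β₁⁰)/SE = 5.5406 / 3.1982 = 1.732.
df = n − k − 1 = 97 − 5 − 1 = 91.
Two-sided p ≈ 0.0866, which is ≥ 0.025, so fail to reject H₀.
The data do not give significant evidence of an association between living area and house sale price, after adjusting for the other predictors.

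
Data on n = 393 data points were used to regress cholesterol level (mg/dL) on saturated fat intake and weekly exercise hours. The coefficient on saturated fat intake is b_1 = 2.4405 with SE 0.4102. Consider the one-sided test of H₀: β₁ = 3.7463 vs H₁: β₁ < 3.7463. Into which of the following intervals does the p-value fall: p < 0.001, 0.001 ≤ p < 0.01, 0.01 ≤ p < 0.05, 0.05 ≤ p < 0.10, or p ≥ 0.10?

p < 0.001

t = (2.4405 − 3.7463) / 0.4102 = -3.183.
df = n − k − 1 = 393 − 2 − 1 = 390.
One-sided p = P(T_{390} < t) ≈ 0.0008.
So p < 0.001.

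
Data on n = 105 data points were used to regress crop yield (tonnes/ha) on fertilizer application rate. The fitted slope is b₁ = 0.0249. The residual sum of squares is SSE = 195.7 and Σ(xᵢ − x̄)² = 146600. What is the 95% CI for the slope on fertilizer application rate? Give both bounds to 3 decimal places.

(0.018, 0.032)

MSE = SSE/(n − 2) = 195.7/103 = 1.9.
SE(b₁) = √(MSE/Sₓₓ) = √(1.9/146600) = 0.00360006.
df = n − 2 = 103.
t* = t_{0.025, 103} = 1.983264.
Margin = t* × SE = 1.983264 × 0.00360006 = 0.00714.
CI: 0.0249 ± 0.00714 → (0.018, 0.032).
With 95% confidence, each one-unit increase in fertilizer application rate is associated with a change of between 0.018 and 0.032 tonnes/ha in crop yield.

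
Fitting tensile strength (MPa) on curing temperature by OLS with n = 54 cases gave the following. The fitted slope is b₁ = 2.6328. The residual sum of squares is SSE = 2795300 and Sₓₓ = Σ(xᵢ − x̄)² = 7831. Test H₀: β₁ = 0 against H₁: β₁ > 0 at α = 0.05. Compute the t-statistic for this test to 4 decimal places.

t = 1.0049

MSE = SSE/(n − 2) = 2795300/52 = 53755.8.
SE(b₁) = √(MSE/Sₓₓ) = √(53755.8/7831) = 2.62002.
t = 2.6328 / 2.62002 = 1.0049.
df = n − 2 = 52.
One-sided p ≈ 0.1598, which is ≥ 0.05, so fail to reject H₀.
The data do not give significant evidence that the true slope on curing temperature is positive.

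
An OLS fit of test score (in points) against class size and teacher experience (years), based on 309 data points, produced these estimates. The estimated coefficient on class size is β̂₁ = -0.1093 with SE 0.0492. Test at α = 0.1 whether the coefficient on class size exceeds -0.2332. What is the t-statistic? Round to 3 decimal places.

t = 2.518

H₀: β₁ = -0.2332 vs H₁: β₁ > -0.2332.
t = (β̂₁ − β₁⁰)/SE = (-0.1093 − (-0.2332)) / 0.0492 = 2.518.
df = n − k − 1 = 309 − 2 − 1 = 306.
One-sided p ≈ 0.0062, which is < 0.1, so reject H₀.
There is evidence that the true slope on class size exceeds -0.2332 points per unit, holding the other predictors fixed.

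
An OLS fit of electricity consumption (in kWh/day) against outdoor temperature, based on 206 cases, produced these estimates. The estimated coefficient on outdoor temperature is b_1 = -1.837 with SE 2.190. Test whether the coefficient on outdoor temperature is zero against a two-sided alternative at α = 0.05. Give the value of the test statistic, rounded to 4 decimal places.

H₀: β₁ = 0 vs H₁: β₁ ≠ 0.
t = (b_1 − β₁⁰)/SE = -1.837 / 2.190 = -0.8388.
df = n − 2 = 206 − 2 = 204.
Two-sided p ≈ 0.4026, which is ≥ 0.05, so fail to reject H₀.
The data do not give significant evidence of an association between outdoor temperature and electricity consumption.

t = -0.8388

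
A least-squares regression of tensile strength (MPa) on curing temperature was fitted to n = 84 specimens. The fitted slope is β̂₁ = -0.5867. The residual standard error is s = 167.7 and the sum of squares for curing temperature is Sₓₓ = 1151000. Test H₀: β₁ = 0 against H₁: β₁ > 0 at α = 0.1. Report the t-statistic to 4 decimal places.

t = -3.7534

SE(β̂₁) = s/√Sₓₓ = 167.7/√1151000 = 0.156313.
t = -0.5867 / 0.156313 = -3.7534.
df = n − 2 = 82.
One-sided p ≈ 0.9998, which is ≥ 0.1, so fail to reject H₀.
The data do not give significant evidence that the true slope on curing temperature is positive.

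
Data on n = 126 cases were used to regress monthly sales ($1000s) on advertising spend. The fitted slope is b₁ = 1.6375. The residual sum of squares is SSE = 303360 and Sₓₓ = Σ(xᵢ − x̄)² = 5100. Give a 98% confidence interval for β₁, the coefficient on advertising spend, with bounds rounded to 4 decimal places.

(0.0052, 3.2698)

MSE = SSE/(n − 2) = 303360/124 = 2446.45.
SE(b₁) = √(MSE/Sₓₓ) = √(2446.45/5100) = 0.692601.
df = n − 2 = 124.
t* = t_{0.01, 124} = 2.356797.
Margin = t* × SE = 2.356797 × 0.692601 = 1.632320.
CI: 1.6375 ± 1.632320 → (0.0052, 3.2698).
With 98% confidence, each one-unit increase in advertising spend is associated with a change of between 0.0052 and 3.2698 $1000s in monthly sales.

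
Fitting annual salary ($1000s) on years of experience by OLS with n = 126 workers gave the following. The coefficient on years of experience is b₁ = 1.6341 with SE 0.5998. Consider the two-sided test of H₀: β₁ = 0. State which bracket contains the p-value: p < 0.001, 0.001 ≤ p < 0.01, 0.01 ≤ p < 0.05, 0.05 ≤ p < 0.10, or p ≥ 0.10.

t = 1.6341 / 0.5998 = 2.724.
df = n − 2 = 126 − 2 = 124.
Two-sided p = 2·P(T_{124} > |t|) ≈ 0.0074.
So 0.001 ≤ p < 0.01.

0.001 ≤ p < 0.01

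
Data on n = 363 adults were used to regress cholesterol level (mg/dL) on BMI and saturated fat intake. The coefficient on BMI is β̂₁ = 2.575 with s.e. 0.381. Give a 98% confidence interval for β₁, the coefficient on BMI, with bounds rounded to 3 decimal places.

df = n − k − 1 = 363 − 2 − 1 = 360.
t* = t_{0.01, 360} = 2.336751.
Margin = t* × SE = 2.336751 × 0.381 = 0.89030.
CI: 2.575 ± 0.89030 → (1.685, 3.465).
With 98% confidence, each one-unit increase in BMI is associated with a change of between 1.685 and 3.465 mg/dL in cholesterol level, holding the other predictors fixed.

(1.685, 3.465)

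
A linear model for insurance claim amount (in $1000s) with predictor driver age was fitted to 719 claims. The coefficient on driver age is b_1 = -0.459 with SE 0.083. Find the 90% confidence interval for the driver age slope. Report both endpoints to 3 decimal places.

(-0.596, -0.322)

df = n − 2 = 719 − 2 = 717.
t* = t_{0.05, 717} = 1.646982.
Margin = t* × SE = 1.646982 × 0.083 = 0.13670.
CI: -0.459 ± 0.13670 → (-0.596, -0.322).
With 90% confidence, each one-unit increase in driver age is associated with a change of between -0.596 and -0.322 $1000s in insurance claim amount.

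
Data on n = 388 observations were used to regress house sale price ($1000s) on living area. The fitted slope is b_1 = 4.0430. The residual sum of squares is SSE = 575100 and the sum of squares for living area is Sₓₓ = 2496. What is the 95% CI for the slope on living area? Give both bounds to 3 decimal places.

MSE = SSE/(n − 2) = 575100/386 = 1489.9.
SE(b_1) = √(MSE/Sₓₓ) = √(1489.9/2496) = 0.772602.
df = n − 2 = 386.
t* = t_{0.025, 386} = 1.966129.
Margin = t* × SE = 1.966129 × 0.772602 = 1.51903.
CI: 4.0430 ± 1.51903 → (2.524, 5.562).
With 95% confidence, each one-unit increase in living area is associated with a change of between 2.524 and 5.562 $1000s in house sale price.

(2.524, 5.562)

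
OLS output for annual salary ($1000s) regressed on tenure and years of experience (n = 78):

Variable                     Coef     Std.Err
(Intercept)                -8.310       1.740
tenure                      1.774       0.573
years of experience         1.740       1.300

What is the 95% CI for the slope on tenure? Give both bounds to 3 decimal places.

Read off: b = 1.774, SE = 0.573 for tenure.
df = n − k − 1 = 78 − 2 − 1 = 75.
t* = t_{0.025, 75} = 1.992102.
Margin = t* × SE = 1.992102 × 0.573 = 1.14147.
CI: 1.774 ± 1.14147 → (0.633, 2.915).

(0.633, 2.915)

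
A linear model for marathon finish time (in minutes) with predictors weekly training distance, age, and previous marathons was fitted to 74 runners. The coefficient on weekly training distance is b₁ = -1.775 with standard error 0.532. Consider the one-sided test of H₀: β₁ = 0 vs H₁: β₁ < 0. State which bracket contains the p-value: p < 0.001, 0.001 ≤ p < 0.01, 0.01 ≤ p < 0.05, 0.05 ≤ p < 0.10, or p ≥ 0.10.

t = -1.775 / 0.532 = -3.336.
df = n − k − 1 = 74 − 3 − 1 = 70.
One-sided p = P(T_{70} < t) ≈ 0.0007.
So p < 0.001.

p < 0.001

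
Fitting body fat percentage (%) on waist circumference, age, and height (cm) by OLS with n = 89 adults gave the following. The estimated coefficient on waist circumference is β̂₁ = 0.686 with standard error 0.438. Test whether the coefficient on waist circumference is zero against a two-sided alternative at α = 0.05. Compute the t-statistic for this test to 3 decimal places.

H₀: β₁ = 0 vs H₁: β₁ ≠ 0.
t = (β̂₁ − β₁⁰)/SE = 0.686 / 0.438 = 1.566.
df = n − k − 1 = 89 − 3 − 1 = 85.
Two-sided p ≈ 0.1210, which is ≥ 0.05, so fail to reject H₀.
The data do not give significant evidence of an association between waist circumference and body fat percentage, after adjusting for the other predictors.

t = 1.566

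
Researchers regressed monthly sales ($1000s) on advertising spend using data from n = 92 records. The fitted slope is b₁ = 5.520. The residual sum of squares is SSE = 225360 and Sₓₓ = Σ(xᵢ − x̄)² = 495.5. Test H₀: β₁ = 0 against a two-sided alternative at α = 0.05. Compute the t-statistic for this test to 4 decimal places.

MSE = SSE/(n − 2) = 225360/90 = 2504.
SE(b₁) = √(MSE/Sₓₓ) = √(2504/495.5) = 2.24799.
t = 5.520 / 2.24799 = 2.4555.
df = n − 2 = 90.
Two-sided p ≈ 0.0160, which is < 0.05, so reject H₀.
There is evidence that advertising spend is associated with monthly sales.

t = 2.4555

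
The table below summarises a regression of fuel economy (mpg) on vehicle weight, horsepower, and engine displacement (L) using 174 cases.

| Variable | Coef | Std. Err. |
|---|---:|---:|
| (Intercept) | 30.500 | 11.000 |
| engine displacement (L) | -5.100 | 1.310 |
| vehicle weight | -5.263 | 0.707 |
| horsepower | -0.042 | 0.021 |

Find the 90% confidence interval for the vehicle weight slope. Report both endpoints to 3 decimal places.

(-6.432, -4.094)

Read off: b = -5.263, SE = 0.707 for vehicle weight.
df = n − k − 1 = 174 − 3 − 1 = 170.
t* = t_{0.05, 170} = 1.653866.
Margin = t* × SE = 1.653866 × 0.707 = 1.16928.
CI: -5.263 ± 1.16928 → (-6.432, -4.094).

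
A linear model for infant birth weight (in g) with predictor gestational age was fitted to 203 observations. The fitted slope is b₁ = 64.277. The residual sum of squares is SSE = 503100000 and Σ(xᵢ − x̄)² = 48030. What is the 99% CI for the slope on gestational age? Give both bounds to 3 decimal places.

(45.504, 83.050)

MSE = SSE/(n − 2) = 503100000/201 = 2.50299e+06.
SE(b₁) = √(MSE/Sₓₓ) = √(2.50299e+06/48030) = 7.21893.
df = n − 2 = 201.
t* = t_{0.005, 201} = 2.60051.
Margin = t* × SE = 2.60051 × 7.21893 = 18.77290.
CI: 64.277 ± 18.77290 → (45.504, 83.050).
With 99% confidence, each one-unit increase in gestational age is associated with a change of between 45.504 and 83.050 g in infant birth weight.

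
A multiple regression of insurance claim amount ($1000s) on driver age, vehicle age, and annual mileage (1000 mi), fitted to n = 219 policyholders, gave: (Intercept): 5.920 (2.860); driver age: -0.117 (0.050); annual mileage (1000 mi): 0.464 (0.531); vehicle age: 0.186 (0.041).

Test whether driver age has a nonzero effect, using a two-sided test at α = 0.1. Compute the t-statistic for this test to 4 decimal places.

t = -2.3400

Read off: b = -0.117, SE = 0.050 for driver age.
H₀: β₁ = 0 vs H₁: β₁ ≠ 0.
t = -0.117 / 0.050 = -2.3400.
df = n − k − 1 = 219 − 3 − 1 = 215.
Two-sided p ≈ 0.0202, which is < 0.1, so reject H₀.
There is evidence that driver age is associated with insurance claim amount, holding the other predictors fixed.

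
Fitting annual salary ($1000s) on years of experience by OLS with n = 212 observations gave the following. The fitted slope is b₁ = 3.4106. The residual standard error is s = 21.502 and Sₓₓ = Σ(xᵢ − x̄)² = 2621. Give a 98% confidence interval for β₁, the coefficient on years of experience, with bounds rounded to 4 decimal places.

SE(b₁) = s/√Sₓₓ = 21.502/√2621 = 0.419996.
df = n − 2 = 210.
t* = t_{0.01, 210} = 2.344236.
Margin = t* × SE = 2.344236 × 0.419996 = 0.984570.
CI: 3.4106 ± 0.984570 → (2.4260, 4.3952).
With 98% confidence, each one-unit increase in years of experience is associated with a change of between 2.4260 and 4.3952 $1000s in annual salary.

(2.4260, 4.3952)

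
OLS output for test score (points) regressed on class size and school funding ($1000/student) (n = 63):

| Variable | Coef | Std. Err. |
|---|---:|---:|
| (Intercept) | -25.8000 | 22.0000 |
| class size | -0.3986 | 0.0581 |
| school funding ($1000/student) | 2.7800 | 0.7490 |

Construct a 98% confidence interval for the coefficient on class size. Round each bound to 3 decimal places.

Read off: b = -0.3986, SE = 0.0581 for class size.
df = n − k − 1 = 63 − 2 − 1 = 60.
t* = t_{0.01, 60} = 2.390119.
Margin = t* × SE = 2.390119 × 0.0581 = 0.13887.
CI: -0.3986 ± 0.13887 → (-0.537, -0.260).

(-0.537, -0.260)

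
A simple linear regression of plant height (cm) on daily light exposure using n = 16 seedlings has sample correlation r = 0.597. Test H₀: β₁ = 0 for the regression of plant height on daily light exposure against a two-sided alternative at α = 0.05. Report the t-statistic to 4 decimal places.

t = r·√(n − 2)/√(1 − r²) = 0.597·√14/√0.643591 = 2.7844.
df = n − 2 = 14.
Two-sided p ≈ 0.0146, which is < 0.05, so reject H₀.
There is evidence of a linear association between daily light exposure and plant height.

t = 2.7844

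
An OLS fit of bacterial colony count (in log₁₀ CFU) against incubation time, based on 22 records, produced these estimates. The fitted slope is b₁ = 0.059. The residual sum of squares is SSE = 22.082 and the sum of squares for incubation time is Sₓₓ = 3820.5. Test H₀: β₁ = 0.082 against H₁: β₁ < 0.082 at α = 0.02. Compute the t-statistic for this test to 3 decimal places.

t = -1.353

MSE = SSE/(n − 2) = 22.082/20 = 1.1041.
SE(b₁) = √(MSE/Sₓₓ) = √(1.1041/3820.5) = 0.0169998.
t = (0.059 − 0.082) / 0.0169998 = -1.353.
df = n − 2 = 20.
One-sided p ≈ 0.0956, which is ≥ 0.02, so fail to reject H₀.
The data do not give significant evidence that the true slope on incubation time is below 0.082 log₁₀ CFU per unit.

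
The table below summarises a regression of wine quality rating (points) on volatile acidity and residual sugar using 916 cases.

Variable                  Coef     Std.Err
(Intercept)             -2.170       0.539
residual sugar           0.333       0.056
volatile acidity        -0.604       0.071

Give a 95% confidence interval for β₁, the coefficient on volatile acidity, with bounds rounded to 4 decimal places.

(-0.7433, -0.4647)

Read off: b = -0.604, SE = 0.071 for volatile acidity.
df = n − k − 1 = 916 − 2 − 1 = 913.
t* = t_{0.025, 913} = 1.962566.
Margin = t* × SE = 1.962566 × 0.071 = 0.139342.
CI: -0.604 ± 0.139342 → (-0.7433, -0.4647).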